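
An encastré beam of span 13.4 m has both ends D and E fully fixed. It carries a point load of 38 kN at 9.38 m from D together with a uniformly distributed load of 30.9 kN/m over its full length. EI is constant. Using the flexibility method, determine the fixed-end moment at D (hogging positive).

M_D = 494.4 kN·m

Release both end moments; the primary structure is a simply-supported span DE with redundants M_D and M_E.
On the primary (simply-supported) span, the end slopes from the loading are:
  at D: point load 38 at a = 9.38: Pab(L + b)/(6LEI) = 310.5/EI
  at E: point load 38 at a = 9.38: Pab(L + a)/(6LEI) = 406/EI
  at D: UDL 30.9: wL³/(24EI) = 3098/EI
  at E: UDL 30.9: wL³/(24EI) = 3098/EI
  θ_D0 = 3408/EI,  θ_E0 = 3504/EI
Flexibility coefficients: a unit moment at one end gives L/(3EI) there and L/(6EI) at the far end, so f₁₁ = f₂₂ = 4.467/EI and f₁₂ = f₂₁ = 2.233/EI.
Compatibility — zero rotation at each built-in end:
  4.467 M_D + 2.233 M_E = 3408
  2.233 M_D + 4.467 M_E = 3504
Solving the pair gives M_D = 494.4 kN·m and M_E = 537.2 kN·m (hogging).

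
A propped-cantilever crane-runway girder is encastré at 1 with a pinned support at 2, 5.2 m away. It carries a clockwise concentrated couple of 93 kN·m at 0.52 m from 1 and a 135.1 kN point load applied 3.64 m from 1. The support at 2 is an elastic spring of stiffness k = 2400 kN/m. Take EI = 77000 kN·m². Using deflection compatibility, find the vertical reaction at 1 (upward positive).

Choose R_2 as the redundant. The primary structure is the cantilever fixed at 1.
Downward deflection at the released point 2 due to the loads:
  clockwise couple 93 at a = 0.52: M₀a(2L − a)/(2EI) = 238.9/EI
  point load 135.1 at a = 3.64: Pa²(3L − a)/(6EI) = 3568/EI
  δ_0 = 3807/EI
Flexibility coefficient — unit upward force at 2: δ_{22} = L³/(3EI) = 46.87/EI.
With EI = 77000 kN·m²: δ_0 = 0.049442 m and δ_{22} = 0.000609 m/kN.
Compatibility — the spring shortens by R_2/k under the reaction it provides: δ_0 − R_2·δ_{22} = R_2/k. With 1/k = 0.000417 m/kN, R_2 = δ_0 / (δ_{22} + 1/k) = 0.049442 / (0.000609 + 0.000417) = 48.22 kN.
Vertical equilibrium: R_1 = ΣP − R_2 = 135.1 − 48.22 = 86.88 kN.

R_1 = 86.88 kN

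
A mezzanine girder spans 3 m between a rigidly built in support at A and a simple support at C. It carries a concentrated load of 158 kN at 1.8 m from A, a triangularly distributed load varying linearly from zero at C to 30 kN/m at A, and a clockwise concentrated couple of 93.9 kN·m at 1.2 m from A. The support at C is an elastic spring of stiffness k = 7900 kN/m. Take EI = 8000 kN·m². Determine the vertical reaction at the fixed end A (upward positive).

R_A = 106.5 kN

Release the roller at C. Primary structure: cantilever fixed at A.
Primary-structure tip deflection at C by superposition:
  point load 158 at a = 1.8: Pa²(3L − a)/(6EI) = 614.3/EI
  triangular load, peak 30 at the fixed end: w₀L⁴/(30EI) = 81/EI
  clockwise couple 93.9 at a = 1.2: M₀a(2L − a)/(2EI) = 270.4/EI
  δ_0 = 965.7/EI
Flexibility coefficient — unit upward force at C: δ_{CC} = L³/(3EI) = 9/EI.
With EI = 8000 kN·m²: δ_0 = 0.12072 m and δ_{CC} = 0.001125 m/kN.
Compatibility — the spring shortens by R_C/k under the reaction it provides: δ_0 − R_C·δ_{CC} = R_C/k. With 1/k = 0.000127 m/kN, R_C = δ_0 / (δ_{CC} + 1/k) = 0.12072 / (0.001125 + 0.000127) = 96.45 kN.
Vertical equilibrium: R_A = ΣP − R_C = 203 − 96.45 = 106.5 kN.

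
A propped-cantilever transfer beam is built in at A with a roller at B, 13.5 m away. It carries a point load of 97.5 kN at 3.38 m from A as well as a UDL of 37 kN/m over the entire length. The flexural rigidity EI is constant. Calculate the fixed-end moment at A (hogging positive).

M_A = 1059 kN·m

Choose R_B as the redundant. The primary structure is the cantilever fixed at A.
Primary-structure tip deflection at B by superposition:
  point load 97.5 at a = 3.38: Pa²(3L − a)/(6EI) = 6891/EI
  UDL 37: wL⁴/(8EI) = 153620/EI
  δ_0 = 160511/EI
Tip deflection under a unit load at B: L³/(3EI) = 820.1/EI.
The prop prevents deflection at B: R_B = δ_0/δ_{BB} = 160511/820.1 = 195.7 kN.
Moment equilibrium about A: M_A = Σ(load moments about A) − R_B·L = 3701 − 195.7×13.5 = 1059 kN·m.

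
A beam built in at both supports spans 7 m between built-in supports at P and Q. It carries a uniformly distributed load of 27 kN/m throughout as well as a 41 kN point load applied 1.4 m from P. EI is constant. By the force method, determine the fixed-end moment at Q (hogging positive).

M_Q = 119.4 kN·m

Release both end moments; the primary structure is a simply-supported span PQ with redundants M_P and M_Q.
Simple-span end rotations at P and Q under the given loads:
  at P: UDL 27: wL³/(24EI) = 385.9/EI
  at Q: UDL 27: wL³/(24EI) = 385.9/EI
  at P: point load 41 at a = 1.4: Pab(L + b)/(6LEI) = 96.43/EI
  at Q: point load 41 at a = 1.4: Pab(L + a)/(6LEI) = 64.29/EI
  θ_P0 = 482.3/EI,  θ_Q0 = 450.2/EI
Flexibility coefficients: a unit moment at one end gives L/(3EI) there and L/(6EI) at the far end, so f₁₁ = f₂₂ = 2.333/EI and f₁₂ = f₂₁ = 1.167/EI.
Compatibility — zero rotation at each built-in end:
  2.333 M_P + 1.167 M_Q = 482.3
  1.167 M_P + 2.333 M_Q = 450.2
Solving the pair gives M_P = 147 kN·m and M_Q = 119.4 kN·m (hogging).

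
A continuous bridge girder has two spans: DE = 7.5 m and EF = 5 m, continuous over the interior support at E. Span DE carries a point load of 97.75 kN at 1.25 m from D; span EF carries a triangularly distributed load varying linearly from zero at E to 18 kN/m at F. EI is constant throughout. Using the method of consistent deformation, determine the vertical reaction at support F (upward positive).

R_F = 20.77 kN

Take M_E as the redundant. Released structure: two simple spans DE and EF with a hinge at E.
Discontinuity in slope at E on the released structure — sum the simple-span end rotations:
  span DE: point load 97.75 at a = 1.25: Pab(L + a)/(6LEI) = 148.5/EI
  span EF: triangular load, peak 18: 7w₀L³/(360EI) = 43.75/EI
  relative rotation θ_0 = (148.5 + 43.75)/EI = 192.2/EI
A unit hogging moment at E produces rotation L₁/(3EI) + L₂/(3EI) = 4.167/EI.
Compatibility: M_E·(L₁+L₂)/(3EI) = θ_0, giving M_E = 46.14 kN·m (hogging).
Span EF, ΣM about F: R_E^{EF}·5 = 75 + 46.14, so R_E^{EF} = 24.23 kN and R_F = 45 − 24.23 = 20.77 kN.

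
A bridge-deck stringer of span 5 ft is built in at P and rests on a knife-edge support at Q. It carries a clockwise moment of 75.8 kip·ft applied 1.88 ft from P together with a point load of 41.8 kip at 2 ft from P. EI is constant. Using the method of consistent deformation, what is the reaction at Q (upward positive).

Remove the prop at Q; the released (primary) structure is a cantilever built in at P.
Free-end deflection of the primary structure under the applied loading (downward +):
  clockwise couple 75.8 at a = 1.88: M₀a(2L − a)/(2EI) = 578.6/EI
  point load 41.8 at a = 2: Pa²(3L − a)/(6EI) = 362.3/EI
  δ_0 = 940.8/EI
Flexibility coefficient — unit upward force at Q: δ_{QQ} = L³/(3EI) = 41.67/EI.
Compatibility at Q: δ_0 − R_Q·δ_{QQ} = 0, so R_Q = 940.8/41.67 = 22.58 kip.

R_Q = 22.58 kip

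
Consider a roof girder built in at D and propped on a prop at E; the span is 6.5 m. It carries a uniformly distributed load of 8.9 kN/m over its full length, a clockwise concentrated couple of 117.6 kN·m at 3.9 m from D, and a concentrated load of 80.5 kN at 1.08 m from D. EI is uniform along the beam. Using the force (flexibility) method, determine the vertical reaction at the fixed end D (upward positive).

Release the roller at E. Primary structure: cantilever fixed at D.
Free-end deflection of the primary structure under the applied loading (downward +):
  UDL 8.9: wL⁴/(8EI) = 1986/EI
  clockwise couple 117.6 at a = 3.9: M₀a(2L − a)/(2EI) = 2087/EI
  point load 80.5 at a = 1.08: Pa²(3L − a)/(6EI) = 288.3/EI
  δ_0 = 4361/EI
Flexibility coefficient — unit upward force at E: δ_{EE} = L³/(3EI) = 91.54/EI.
The prop prevents deflection at E: R_E = δ_0/δ_{EE} = 4361/91.54 = 47.64 kN.
Vertical equilibrium: R_D = ΣP − R_E = 138.3 − 47.64 = 90.71 kN.

R_D = 90.71 kN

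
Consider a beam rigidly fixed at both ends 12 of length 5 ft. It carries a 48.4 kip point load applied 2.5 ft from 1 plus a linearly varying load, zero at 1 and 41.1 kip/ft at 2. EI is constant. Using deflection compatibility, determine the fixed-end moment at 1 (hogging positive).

M_1 = 64.5 kip·ft

Release both end moments; the primary structure is a simply-supported span 12 with redundants M_1 and M_2.
On the primary (simply-supported) span, the end slopes from the loading are:
  at 1: point load 48.4 at a = 2.5: Pab(L + b)/(6LEI) = 75.62/EI
  at 2: point load 48.4 at a = 2.5: Pab(L + a)/(6LEI) = 75.62/EI
  at 1: triangular load, peak 41.1: 7w₀L³/(360EI) = 99.9/EI
  at 2: triangular load, peak 41.1: w₀L³/(45EI) = 114.2/EI
  θ_10 = 175.5/EI,  θ_20 = 189.8/EI
Flexibility coefficients: a unit moment at one end gives L/(3EI) there and L/(6EI) at the far end, so f₁₁ = f₂₂ = 1.667/EI and f₁₂ = f₂₁ = 0.8333/EI.
Compatibility — zero rotation at each built-in end:
  1.667 M_1 + 0.8333 M_2 = 175.5
  0.8333 M_1 + 1.667 M_2 = 189.8
Solving the pair gives M_1 = 64.5 kip·ft and M_2 = 81.62 kip·ft (hogging).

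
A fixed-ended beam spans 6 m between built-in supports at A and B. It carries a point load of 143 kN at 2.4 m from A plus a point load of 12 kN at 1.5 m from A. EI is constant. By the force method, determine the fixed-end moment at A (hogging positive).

Release both end moments; the primary structure is a simply-supported span AB with redundants M_A and M_B.
End rotations of the released simple span under the applied load (×1/EI):
  at A: point load 143 at a = 2.4: Pab(L + b)/(6LEI) = 329.5/EI
  at B: point load 143 at a = 2.4: Pab(L + a)/(6LEI) = 288.3/EI
  at A: point load 12 at a = 1.5: Pab(L + b)/(6LEI) = 23.62/EI
  at B: point load 12 at a = 1.5: Pab(L + a)/(6LEI) = 16.88/EI
  θ_A0 = 353.1/EI,  θ_B0 = 305.2/EI
Flexibility coefficients: a unit moment at one end gives L/(3EI) there and L/(6EI) at the far end, so f₁₁ = f₂₂ = 2/EI and f₁₂ = f₂₁ = 1/EI.
Compatibility — zero rotation at each built-in end:
  2 M_A + 1 M_B = 353.1
  1 M_A + 2 M_B = 305.2
Solving the pair gives M_A = 133.7 kN·m and M_B = 85.74 kN·m (hogging).

M_A = 133.7 kN·m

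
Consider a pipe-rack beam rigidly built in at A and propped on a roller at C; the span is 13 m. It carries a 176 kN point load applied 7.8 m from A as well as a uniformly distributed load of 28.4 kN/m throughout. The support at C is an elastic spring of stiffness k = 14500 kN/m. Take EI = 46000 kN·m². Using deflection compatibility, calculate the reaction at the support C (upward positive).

Remove the prop at C; the released (primary) structure is a cantilever built in at A.
Downward deflection at the released point C due to the loads:
  point load 176 at a = 7.8: Pa²(3L − a)/(6EI) = 55681/EI
  UDL 28.4: wL⁴/(8EI) = 101392/EI
  δ_0 = 157072/EI
Flexibility coefficient — unit upward force at C: δ_{CC} = L³/(3EI) = 732.3/EI.
With EI = 46000 kN·m²: δ_0 = 3.4146 m and δ_{CC} = 0.01592 m/kN.
Compatibility — the spring shortens by R_C/k under the reaction it provides: δ_0 − R_C·δ_{CC} = R_C/k. With 1/k = 0.000069 m/kN, R_C = δ_0 / (δ_{CC} + 1/k) = 3.4146 / (0.01592 + 0.000069) = 213.6 kN.

R_C = 213.6 kN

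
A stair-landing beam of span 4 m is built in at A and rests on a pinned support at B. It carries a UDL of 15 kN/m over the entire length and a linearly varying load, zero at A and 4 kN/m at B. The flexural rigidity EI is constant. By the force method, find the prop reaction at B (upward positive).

R_B = 26.9 kN

Release the roller at B. Primary structure: cantilever fixed at A.
Deflection at B on the released cantilever, summing each load's contribution:
  UDL 15: wL⁴/(8EI) = 480/EI
  triangular load, peak 4 at the free end: 11w₀L⁴/(120EI) = 93.87/EI
  δ_0 = 573.9/EI
Tip deflection under a unit load at B: L³/(3EI) = 21.33/EI.
Compatibility at B: δ_0 − R_B·δ_{BB} = 0, so R_B = 573.9/21.33 = 26.9 kN.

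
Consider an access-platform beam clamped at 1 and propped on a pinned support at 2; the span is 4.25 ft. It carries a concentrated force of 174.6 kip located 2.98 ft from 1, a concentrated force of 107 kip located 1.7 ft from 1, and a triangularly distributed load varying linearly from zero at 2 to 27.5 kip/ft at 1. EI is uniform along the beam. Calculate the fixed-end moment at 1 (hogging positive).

Release the roller at 2. Primary structure: cantilever fixed at 1.
Free-end deflection of the primary structure under the applied loading (downward +):
  point load 174.6 at a = 2.98: Pa²(3L − a)/(6EI) = 2525/EI
  point load 107 at a = 1.7: Pa²(3L − a)/(6EI) = 569.5/EI
  triangular load, peak 27.5 at the fixed end: w₀L⁴/(30EI) = 299.1/EI
  δ_0 = 3393/EI
Flexibility coefficient — unit upward force at 2: δ_{22} = L³/(3EI) = 25.59/EI.
The prop prevents deflection at 2: R_2 = δ_0/δ_{22} = 3393/25.59 = 132.6 kip.
Moment equilibrium about 1: M_1 = Σ(load moments about 1) − R_2·L = 785 − 132.6×4.25 = 221.4 kip·ft.

M_1 = 221.4 kip·ft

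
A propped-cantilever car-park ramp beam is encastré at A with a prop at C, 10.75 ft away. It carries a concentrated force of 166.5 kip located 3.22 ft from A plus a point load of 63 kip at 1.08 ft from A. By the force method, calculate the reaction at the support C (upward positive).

R_C = 21.09 kip

Release the roller at C. Primary structure: cantilever fixed at A.
Deflection at C on the released cantilever, summing each load's contribution:
  point load 166.5 at a = 3.22: Pa²(3L − a)/(6EI) = 8353/EI
  point load 63 at a = 1.08: Pa²(3L − a)/(6EI) = 381.7/EI
  δ_0 = 8734/EI
Flexibility coefficient — unit upward force at C: δ_{CC} = L³/(3EI) = 414.1/EI.
The prop prevents deflection at C: R_C = δ_0/δ_{CC} = 8734/414.1 = 21.09 kip.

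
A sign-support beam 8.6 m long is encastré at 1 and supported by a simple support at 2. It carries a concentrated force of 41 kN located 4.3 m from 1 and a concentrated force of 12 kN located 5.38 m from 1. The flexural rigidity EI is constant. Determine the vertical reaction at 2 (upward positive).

Choose R_2 as the redundant. The primary structure is the cantilever fixed at 1.
Downward deflection at the released point 2 due to the loads:
  point load 41 at a = 4.3: Pa²(3L − a)/(6EI) = 2716/EI
  point load 12 at a = 5.38: Pa²(3L − a)/(6EI) = 1182/EI
  δ_0 = 3899/EI
Tip deflection under a unit load at 2: L³/(3EI) = 212/EI.
The prop prevents deflection at 2: R_2 = δ_0/δ_{22} = 3899/212 = 18.39 kN.

R_2 = 18.39 kN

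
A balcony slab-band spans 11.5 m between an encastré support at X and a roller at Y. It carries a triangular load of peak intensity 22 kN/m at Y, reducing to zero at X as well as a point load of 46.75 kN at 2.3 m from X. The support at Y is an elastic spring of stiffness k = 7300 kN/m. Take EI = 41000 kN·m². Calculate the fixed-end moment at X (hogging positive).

Take the reaction at Y as the redundant and release it; the primary structure is a cantilever fixed at X.
Downward deflection at the released point Y due to the loads:
  triangular load, peak 22 at the free end: 11w₀L⁴/(120EI) = 35272/EI
  point load 46.75 at a = 2.3: Pa²(3L − a)/(6EI) = 1327/EI
  δ_0 = 36599/EI
Flexibility coefficient — unit upward force at Y: δ_{YY} = L³/(3EI) = 507/EI.
With EI = 41000 kN·m²: δ_0 = 0.89265 m and δ_{YY} = 0.012365 m/kN.
Compatibility — the spring shortens by R_Y/k under the reaction it provides: δ_0 − R_Y·δ_{YY} = R_Y/k. With 1/k = 0.000137 m/kN, R_Y = δ_0 / (δ_{YY} + 1/k) = 0.89265 / (0.012365 + 0.000137) = 71.4 kN.
Moment equilibrium about X: M_X = Σ(load moments about X) − R_Y·L = 1077 − 71.4×11.5 = 256.2 kN·m.

M_X = 256.2 kN·m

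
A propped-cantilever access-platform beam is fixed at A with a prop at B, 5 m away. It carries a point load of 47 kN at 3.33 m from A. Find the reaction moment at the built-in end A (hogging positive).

M_A = 34.87 kN·m

Choose R_B as the redundant. The primary structure is the cantilever fixed at A.
Primary-structure tip deflection at B by superposition:
  point load 47 at a = 3.33: Pa²(3L − a)/(6EI) = 1014/EI
Tip deflection under a unit load at B: L³/(3EI) = 41.67/EI.
The prop prevents deflection at B: R_B = δ_0/δ_{BB} = 1014/41.67 = 24.33 kN.
Moment equilibrium about A: M_A = Σ(load moments about A) − R_B·L = 156.5 − 24.33×5 = 34.87 kN·m.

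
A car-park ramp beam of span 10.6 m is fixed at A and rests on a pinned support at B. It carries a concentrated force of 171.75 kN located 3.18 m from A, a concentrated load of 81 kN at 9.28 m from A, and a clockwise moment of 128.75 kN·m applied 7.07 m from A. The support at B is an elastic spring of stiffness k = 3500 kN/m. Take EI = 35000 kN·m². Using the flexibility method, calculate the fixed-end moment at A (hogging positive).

Remove the prop at B; the released (primary) structure is a cantilever built in at A.
Free-end deflection of the primary structure under the applied loading (downward +):
  point load 171.75 at a = 3.18: Pa²(3L − a)/(6EI) = 8285/EI
  point load 81 at a = 9.28: Pa²(3L − a)/(6EI) = 26182/EI
  clockwise couple 128.75 at a = 7.07: M₀a(2L − a)/(2EI) = 6431/EI
  δ_0 = 40897/EI
Tip deflection under a unit load at B: L³/(3EI) = 397/EI.
With EI = 35000 kN·m²: δ_0 = 1.1685 m and δ_{BB} = 0.011343 m/kN.
Compatibility — the spring shortens by R_B/k under the reaction it provides: δ_0 − R_B·δ_{BB} = R_B/k. With 1/k = 0.000286 m/kN, R_B = δ_0 / (δ_{BB} + 1/k) = 1.1685 / (0.011343 + 0.000286) = 100.5 kN.
Moment equilibrium about A: M_A = Σ(load moments about A) − R_B·L = 1427 − 100.5×10.6 = 361.5 kN·m.

M_A = 361.5 kN·m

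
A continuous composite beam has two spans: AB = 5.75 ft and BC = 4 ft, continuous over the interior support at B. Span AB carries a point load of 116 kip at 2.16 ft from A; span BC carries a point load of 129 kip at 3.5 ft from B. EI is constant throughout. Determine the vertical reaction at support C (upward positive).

R_C = 93.75 kip

Take M_B as the redundant. Released structure: two simple spans AB and BC with a hinge at B.
Discontinuity in slope at B on the released structure — sum the simple-span end rotations:
  span AB: point load 116 at a = 2.16: Pab(L + a)/(6LEI) = 206.2/EI
  span BC: point load 129 at a = 3.5: Pab(L + b)/(6LEI) = 42.33/EI
  relative rotation θ_0 = (206.2 + 42.33)/EI = 248.6/EI
A unit hogging moment at B produces rotation L₁/(3EI) + L₂/(3EI) = 3.25/EI.
Slope continuity at B: θ_0 = M_B·3.25/EI, so M_B = 248.6/3.25 = 76.48 kip·ft (hogging).
Span BC, ΣM about C: R_B^{BC}·4 = 64.5 + 76.48, so R_B^{BC} = 35.25 kip and R_C = 129 − 35.25 = 93.75 kip.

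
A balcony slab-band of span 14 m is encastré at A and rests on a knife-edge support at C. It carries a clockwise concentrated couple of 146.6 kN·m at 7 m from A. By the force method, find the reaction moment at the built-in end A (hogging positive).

Release the roller at C. Primary structure: cantilever fixed at A.
Downward deflection at the released point C due to the loads:
  clockwise couple 146.6 at a = 7: M₀a(2L − a)/(2EI) = 10775/EI
Flexibility coefficient — unit upward force at C: δ_{CC} = L³/(3EI) = 914.7/EI.
The prop prevents deflection at C: R_C = δ_0/δ_{CC} = 10775/914.7 = 11.78 kN.
Moment equilibrium about A: M_A = Σ(load moments about A) − R_C·L = 146.6 − 11.78×14 = -18.32 kN·m.

M_A = -18.32 kN·m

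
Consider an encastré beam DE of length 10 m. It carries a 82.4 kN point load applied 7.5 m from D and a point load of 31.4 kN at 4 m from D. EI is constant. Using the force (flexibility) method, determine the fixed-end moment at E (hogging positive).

Take the two fixed-end moments M_D, M_E as redundants; the released structure is the simple span DE.
On the primary (simply-supported) span, the end slopes from the loading are:
  at D: point load 82.4 at a = 7.5: Pab(L + b)/(6LEI) = 321.9/EI
  at E: point load 82.4 at a = 7.5: Pab(L + a)/(6LEI) = 450.6/EI
  at D: point load 31.4 at a = 4: Pab(L + b)/(6LEI) = 201/EI
  at E: point load 31.4 at a = 4: Pab(L + a)/(6LEI) = 175.8/EI
  θ_D0 = 522.8/EI,  θ_E0 = 626.5/EI
Flexibility coefficients: a unit moment at one end gives L/(3EI) there and L/(6EI) at the far end, so f₁₁ = f₂₂ = 3.333/EI and f₁₂ = f₂₁ = 1.667/EI.
Compatibility — zero rotation at each built-in end:
  3.333 M_D + 1.667 M_E = 522.8
  1.667 M_D + 3.333 M_E = 626.5
Solving the pair gives M_D = 83.84 kN·m and M_E = 146 kN·m (hogging).

M_E = 146 kN·m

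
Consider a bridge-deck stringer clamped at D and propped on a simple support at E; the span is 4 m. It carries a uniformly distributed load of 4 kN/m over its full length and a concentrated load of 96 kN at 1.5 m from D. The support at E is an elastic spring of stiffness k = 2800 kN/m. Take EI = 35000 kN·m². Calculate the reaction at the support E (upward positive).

R_E = 14.96 kN

Choose R_E as the redundant. The primary structure is the cantilever fixed at D.
Free-end deflection of the primary structure under the applied loading (downward +):
  UDL 4: wL⁴/(8EI) = 128/EI
  point load 96 at a = 1.5: Pa²(3L − a)/(6EI) = 378/EI
  δ_0 = 506/EI
Flexibility coefficient — unit upward force at E: δ_{EE} = L³/(3EI) = 21.33/EI.
With EI = 35000 kN·m²: δ_0 = 0.014457 m and δ_{EE} = 0.00061 m/kN.
Compatibility — the spring shortens by R_E/k under the reaction it provides: δ_0 − R_E·δ_{EE} = R_E/k. With 1/k = 0.000357 m/kN, R_E = δ_0 / (δ_{EE} + 1/k) = 0.014457 / (0.00061 + 0.000357) = 14.96 kN.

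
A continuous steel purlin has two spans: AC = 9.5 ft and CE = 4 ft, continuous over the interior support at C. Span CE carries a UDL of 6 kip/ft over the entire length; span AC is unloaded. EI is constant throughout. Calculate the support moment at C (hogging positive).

Insert a hinge at C; M_C is the redundant, and each span becomes simply supported.
Rotations at C on the released spans (each span's end-slope, ×1/EI):
  span CE: UDL 6: wL³/(24EI) = 16/EI
  relative rotation θ_0 = (0 + 16)/EI = 16/EI
A unit hogging moment at C produces rotation L₁/(3EI) + L₂/(3EI) = 4.5/EI.
Slope continuity at C: θ_0 = M_C·4.5/EI, so M_C = 16/4.5 = 3.556 kip·ft (hogging).

M_C = 3.556 kip·ft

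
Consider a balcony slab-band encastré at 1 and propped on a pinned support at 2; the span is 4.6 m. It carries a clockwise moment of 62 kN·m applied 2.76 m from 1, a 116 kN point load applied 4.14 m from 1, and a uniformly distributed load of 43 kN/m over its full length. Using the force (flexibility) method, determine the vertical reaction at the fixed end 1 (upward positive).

R_1 = 124 kN

Release the roller at 2. Primary structure: cantilever fixed at 1.
Free-end deflection of the primary structure under the applied loading (downward +):
  clockwise couple 62 at a = 2.76: M₀a(2L − a)/(2EI) = 551/EI
  point load 116 at a = 4.14: Pa²(3L − a)/(6EI) = 3201/EI
  UDL 43: wL⁴/(8EI) = 2407/EI
  δ_0 = 6159/EI
Tip deflection under a unit load at 2: L³/(3EI) = 32.45/EI.
Compatibility at 2: δ_0 − R_2·δ_{22} = 0, so R_2 = 6159/32.45 = 189.8 kN.
Vertical equilibrium: R_1 = ΣP − R_2 = 313.8 − 189.8 = 124 kN.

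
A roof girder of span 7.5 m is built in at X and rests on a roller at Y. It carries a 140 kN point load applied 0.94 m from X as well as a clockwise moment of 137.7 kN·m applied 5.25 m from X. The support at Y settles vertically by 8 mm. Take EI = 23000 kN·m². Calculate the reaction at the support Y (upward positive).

R_Y = 26.91 kN

Release the roller at Y. Primary structure: cantilever fixed at X.
Free-end deflection of the primary structure under the applied loading (downward +):
  point load 140 at a = 0.94: Pa²(3L − a)/(6EI) = 444.5/EI
  clockwise couple 137.7 at a = 5.25: M₀a(2L − a)/(2EI) = 3524/EI
  δ_0 = 3969/EI
Tip deflection under a unit load at Y: L³/(3EI) = 140.6/EI.
With EI = 23000 kN·m²: δ_0 = 0.17256 m and δ_{YY} = 0.006114 m/kN.
Compatibility — the beam at Y must follow the support down by 0.008 m: δ_0 − R_Y·δ_{YY} = 0.008, so R_Y = (0.17256 − 0.008)/0.006114 = 26.91 kN.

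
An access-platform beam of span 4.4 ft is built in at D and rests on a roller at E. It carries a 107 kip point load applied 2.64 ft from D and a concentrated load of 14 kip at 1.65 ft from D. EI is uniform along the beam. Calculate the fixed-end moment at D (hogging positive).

M_D = 90.82 kip·ft

Release the roller at E. Primary structure: cantilever fixed at D.
Free-end deflection of the primary structure under the applied loading (downward +):
  point load 107 at a = 2.64: Pa²(3L − a)/(6EI) = 1313/EI
  point load 14 at a = 1.65: Pa²(3L − a)/(6EI) = 73.37/EI
  δ_0 = 1386/EI
Flexibility coefficient — unit upward force at E: δ_{EE} = L³/(3EI) = 28.39/EI.
Compatibility at E: δ_0 − R_E·δ_{EE} = 0, so R_E = 1386/28.39 = 48.81 kip.
Moment equilibrium about D: M_D = Σ(load moments about D) − R_E·L = 305.6 − 48.81×4.4 = 90.82 kip·ft.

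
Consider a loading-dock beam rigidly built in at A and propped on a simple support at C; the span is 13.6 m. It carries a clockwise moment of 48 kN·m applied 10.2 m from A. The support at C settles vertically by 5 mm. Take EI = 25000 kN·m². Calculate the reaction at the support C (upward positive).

Choose R_C as the redundant. The primary structure is the cantilever fixed at A.
Free-end deflection of the primary structure under the applied loading (downward +):
  clockwise couple 48 at a = 10.2: M₀a(2L − a)/(2EI) = 4162/EI
Tip deflection under a unit load at C: L³/(3EI) = 838.5/EI.
With EI = 25000 kN·m²: δ_0 = 0.16646 m and δ_{CC} = 0.033539 m/kN.
Compatibility — the beam at C must follow the support down by 0.005 m: δ_0 − R_C·δ_{CC} = 0.005, so R_C = (0.16646 − 0.005)/0.033539 = 4.814 kN.

R_C = 4.814 kN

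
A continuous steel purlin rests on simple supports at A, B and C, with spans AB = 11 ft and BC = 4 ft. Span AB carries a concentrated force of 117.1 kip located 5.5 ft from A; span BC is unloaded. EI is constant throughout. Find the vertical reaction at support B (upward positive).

R_B = 118.9 kip

Take M_B as the redundant. Released structure: two simple spans AB and BC with a hinge at B.
Discontinuity in slope at B on the released structure — sum the simple-span end rotations:
  span AB: point load 117.1 at a = 5.5: Pab(L + a)/(6LEI) = 885.6/EI
  relative rotation θ_0 = (885.6 + 0)/EI = 885.6/EI
A unit hogging moment at B produces rotation L₁/(3EI) + L₂/(3EI) = 5/EI.
Compatibility: M_B·(L₁+L₂)/(3EI) = θ_0, giving M_B = 177.1 kip·ft (hogging).
Span AB, ΣM about A with M_B applied at B: R_B^{AB}·11 = 644 + 177.1, so R_B^{AB} = 74.65 kip and R_A = 117.1 − 74.65 = 42.45 kip.
Span BC, ΣM about C: R_B^{BC}·4 = 0 + 177.1, so R_B^{BC} = 44.28 kip and R_C = 0 − 44.28 = -44.28 kip.
R_B = 74.65 + 44.28 = 118.9 kip.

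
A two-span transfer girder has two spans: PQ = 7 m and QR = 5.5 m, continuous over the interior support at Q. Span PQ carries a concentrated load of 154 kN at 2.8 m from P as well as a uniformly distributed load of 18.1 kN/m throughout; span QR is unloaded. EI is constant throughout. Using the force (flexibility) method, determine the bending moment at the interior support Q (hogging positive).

M_Q = 163.5 kN·m

Take M_Q as the redundant. Released structure: two simple spans PQ and QR with a hinge at Q.
End slopes at the hinge Q, treating each span as simply supported:
  span PQ: point load 154 at a = 2.8: Pab(L + a)/(6LEI) = 422.6/EI
  span PQ: UDL 18.1: wL³/(24EI) = 258.7/EI
  relative rotation θ_0 = (681.3 + 0)/EI = 681.3/EI
A unit hogging moment at Q produces rotation L₁/(3EI) + L₂/(3EI) = 4.167/EI.
Compatibility: M_Q·(L₁+L₂)/(3EI) = θ_0, giving M_Q = 163.5 kN·m (hogging).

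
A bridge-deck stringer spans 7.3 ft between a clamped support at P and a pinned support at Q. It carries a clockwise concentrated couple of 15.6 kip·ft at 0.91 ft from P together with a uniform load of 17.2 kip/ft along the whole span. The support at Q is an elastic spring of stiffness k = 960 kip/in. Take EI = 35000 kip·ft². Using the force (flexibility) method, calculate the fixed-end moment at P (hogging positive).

Release the roller at Q. Primary structure: cantilever fixed at P.
Downward deflection at the released point Q due to the loads:
  clockwise couple 15.6 at a = 0.91: M₀a(2L − a)/(2EI) = 97.17/EI
  UDL 17.2: wL⁴/(8EI) = 6106/EI
  δ_0 = 6203/EI
Tip deflection under a unit load at Q: L³/(3EI) = 129.7/EI.
With EI = 35000 kip·ft²: δ_0 = 0.17722 ft and δ_{QQ} = 0.003705 ft/kip.
Compatibility — the spring shortens by R_Q/k under the reaction it provides: δ_0 − R_Q·δ_{QQ} = R_Q/k. With 1/k = 1/(960×12) ft/kip = 0.000087 ft/kip, R_Q = δ_0 / (δ_{QQ} + 1/k) = 0.17722 / (0.003705 + 0.000087) = 46.74 kip.
Moment equilibrium about P: M_P = Σ(load moments about P) − R_Q·L = 473.9 − 46.74×7.3 = 132.7 kip·ft.

M_P = 132.7 kip·ft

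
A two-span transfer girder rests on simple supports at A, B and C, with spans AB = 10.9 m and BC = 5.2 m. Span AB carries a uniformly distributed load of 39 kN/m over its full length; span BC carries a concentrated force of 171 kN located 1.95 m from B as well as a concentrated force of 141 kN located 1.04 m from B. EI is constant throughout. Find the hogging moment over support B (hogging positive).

Take M_B as the redundant. Released structure: two simple spans AB and BC with a hinge at B.
End slopes at the hinge B, treating each span as simply supported:
  span AB: UDL 39: wL³/(24EI) = 2104/EI
  span BC: point load 171 at a = 1.95: Pab(L + b)/(6LEI) = 293.5/EI
  span BC: point load 141 at a = 1.04: Pab(L + b)/(6LEI) = 183/EI
  relative rotation θ_0 = (2104 + 476.5)/EI = 2581/EI
A unit hogging moment at B produces rotation L₁/(3EI) + L₂/(3EI) = 5.367/EI.
Slope continuity at B: θ_0 = M_B·5.367/EI, so M_B = 2581/5.367 = 480.9 kN·m (hogging).

M_B = 480.9 kN·m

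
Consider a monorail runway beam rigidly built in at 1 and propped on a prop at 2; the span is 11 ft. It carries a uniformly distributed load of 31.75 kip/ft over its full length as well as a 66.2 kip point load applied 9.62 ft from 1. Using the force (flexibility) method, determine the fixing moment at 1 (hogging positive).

Take the reaction at 2 as the redundant and release it; the primary structure is a cantilever fixed at 1.
Deflection at 2 on the released cantilever, summing each load's contribution:
  UDL 31.75: wL⁴/(8EI) = 58106/EI
  point load 66.2 at a = 9.62: Pa²(3L − a)/(6EI) = 23873/EI
  δ_0 = 81979/EI
Flexibility coefficient — unit upward force at 2: δ_{22} = L³/(3EI) = 443.7/EI.
Compatibility at 2: δ_0 − R_2·δ_{22} = 0, so R_2 = 81979/443.7 = 184.8 kip.
Moment equilibrium about 1: M_1 = Σ(load moments about 1) − R_2·L = 2558 − 184.8×11 = 525.2 kip·ft.

M_1 = 525.2 kip·ft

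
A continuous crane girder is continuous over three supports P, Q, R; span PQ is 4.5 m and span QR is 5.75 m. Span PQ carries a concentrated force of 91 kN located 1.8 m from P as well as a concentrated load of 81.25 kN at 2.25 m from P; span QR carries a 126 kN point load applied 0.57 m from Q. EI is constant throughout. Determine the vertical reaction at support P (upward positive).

R_P = 74.16 kN

Take M_Q as the redundant. Released structure: two simple spans PQ and QR with a hinge at Q.
Rotations at Q on the released spans (each span's end-slope, ×1/EI):
  span PQ: point load 91 at a = 1.8: Pab(L + a)/(6LEI) = 103.2/EI
  span PQ: point load 81.25 at a = 2.25: Pab(L + a)/(6LEI) = 102.8/EI
  span QR: point load 126 at a = 0.57: Pab(L + b)/(6LEI) = 117.9/EI
  relative rotation θ_0 = (206 + 117.9)/EI = 323.9/EI
A unit hogging moment at Q produces rotation L₁/(3EI) + L₂/(3EI) = 3.417/EI.
Slope continuity at Q: θ_0 = M_Q·3.417/EI, so M_Q = 323.9/3.417 = 94.8 kN·m (hogging).
Span PQ, ΣM about P with M_Q applied at Q: R_Q^{PQ}·4.5 = 346.6 + 94.8, so R_Q^{PQ} = 98.09 kN and R_P = 172.2 − 98.09 = 74.16 kN.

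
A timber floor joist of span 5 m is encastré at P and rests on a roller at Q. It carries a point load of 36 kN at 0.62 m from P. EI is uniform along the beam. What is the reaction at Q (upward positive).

R_Q = 0.796 kN

Choose R_Q as the redundant. The primary structure is the cantilever fixed at P.
Primary-structure tip deflection at Q by superposition:
  point load 36 at a = 0.62: Pa²(3L − a)/(6EI) = 33.17/EI
Tip deflection under a unit load at Q: L³/(3EI) = 41.67/EI.
The prop prevents deflection at Q: R_Q = δ_0/δ_{QQ} = 33.17/41.67 = 0.796 kN.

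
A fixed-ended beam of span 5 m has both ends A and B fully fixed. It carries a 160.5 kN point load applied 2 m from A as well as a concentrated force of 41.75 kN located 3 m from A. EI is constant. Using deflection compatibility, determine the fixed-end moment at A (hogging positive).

M_A = 135.6 kN·m

Take the two fixed-end moments M_A, M_B as redundants; the released structure is the simple span AB.
End rotations of the released simple span under the applied load (×1/EI):
  at A: point load 160.5 at a = 2: Pab(L + b)/(6LEI) = 256.8/EI
  at B: point load 160.5 at a = 2: Pab(L + a)/(6LEI) = 224.7/EI
  at A: point load 41.75 at a = 3: Pab(L + b)/(6LEI) = 58.45/EI
  at B: point load 41.75 at a = 3: Pab(L + a)/(6LEI) = 66.8/EI
  θ_A0 = 315.2/EI,  θ_B0 = 291.5/EI
Flexibility coefficients: a unit moment at one end gives L/(3EI) there and L/(6EI) at the far end, so f₁₁ = f₂₂ = 1.667/EI and f₁₂ = f₂₁ = 0.8333/EI.
Compatibility — zero rotation at each built-in end:
  1.667 M_A + 0.8333 M_B = 315.2
  0.8333 M_A + 1.667 M_B = 291.5
Solving the pair gives M_A = 135.6 kN·m and M_B = 107.1 kN·m (hogging).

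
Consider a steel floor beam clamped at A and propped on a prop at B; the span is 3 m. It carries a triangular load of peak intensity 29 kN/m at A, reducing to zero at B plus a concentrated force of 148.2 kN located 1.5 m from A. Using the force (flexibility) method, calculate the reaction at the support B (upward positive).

R_B = 55.01 kN

Choose R_B as the redundant. The primary structure is the cantilever fixed at A.
Primary-structure tip deflection at B by superposition:
  triangular load, peak 29 at the fixed end: w₀L⁴/(30EI) = 78.3/EI
  point load 148.2 at a = 1.5: Pa²(3L − a)/(6EI) = 416.8/EI
  δ_0 = 495.1/EI
Flexibility coefficient — unit upward force at B: δ_{BB} = L³/(3EI) = 9/EI.
The prop prevents deflection at B: R_B = δ_0/δ_{BB} = 495.1/9 = 55.01 kN.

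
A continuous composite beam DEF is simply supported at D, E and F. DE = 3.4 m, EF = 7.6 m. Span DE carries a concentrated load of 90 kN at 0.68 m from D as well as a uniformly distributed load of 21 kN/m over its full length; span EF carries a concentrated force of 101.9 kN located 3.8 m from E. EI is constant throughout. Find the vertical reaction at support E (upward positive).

R_E = 155.2 kN

Release continuity at E by inserting a hinge; the redundant is the internal moment M_E. The primary structure is two simply-supported spans DE and EF.
Rotations at E on the released spans (each span's end-slope, ×1/EI):
  span DE: point load 90 at a = 0.68: Pab(L + a)/(6LEI) = 33.29/EI
  span DE: UDL 21: wL³/(24EI) = 34.39/EI
  span EF: point load 101.9 at a = 3.8: Pab(L + b)/(6LEI) = 367.9/EI
  relative rotation θ_0 = (67.68 + 367.9)/EI = 435.5/EI
A unit hogging moment at E produces rotation L₁/(3EI) + L₂/(3EI) = 3.667/EI.
Compatibility: M_E·(L₁+L₂)/(3EI) = θ_0, giving M_E = 118.8 kN·m (hogging).
Span DE, ΣM about D with M_E applied at E: R_E^{DE}·3.4 = 182.6 + 118.8, so R_E^{DE} = 88.64 kN and R_D = 161.4 − 88.64 = 72.76 kN.
Span EF, ΣM about F: R_E^{EF}·7.6 = 387.2 + 118.8, so R_E^{EF} = 66.58 kN and R_F = 101.9 − 66.58 = 35.32 kN.
R_E = 88.64 + 66.58 = 155.2 kN.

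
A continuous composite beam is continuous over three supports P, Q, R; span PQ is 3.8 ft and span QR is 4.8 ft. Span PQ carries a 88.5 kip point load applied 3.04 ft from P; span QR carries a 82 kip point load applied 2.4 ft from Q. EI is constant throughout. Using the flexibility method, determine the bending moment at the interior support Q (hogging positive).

M_Q = 62.59 kip·ft

Release continuity at Q by inserting a hinge; the redundant is the internal moment M_Q. The primary structure is two simply-supported spans PQ and QR.
Rotations at Q on the released spans (each span's end-slope, ×1/EI):
  span PQ: point load 88.5 at a = 3.04: Pab(L + a)/(6LEI) = 61.34/EI
  span QR: point load 82 at a = 2.4: Pab(L + b)/(6LEI) = 118.1/EI
  relative rotation θ_0 = (61.34 + 118.1)/EI = 179.4/EI
A unit hogging moment at Q produces rotation L₁/(3EI) + L₂/(3EI) = 2.867/EI.
Slope continuity at Q: θ_0 = M_Q·2.867/EI, so M_Q = 179.4/2.867 = 62.59 kip·ft (hogging).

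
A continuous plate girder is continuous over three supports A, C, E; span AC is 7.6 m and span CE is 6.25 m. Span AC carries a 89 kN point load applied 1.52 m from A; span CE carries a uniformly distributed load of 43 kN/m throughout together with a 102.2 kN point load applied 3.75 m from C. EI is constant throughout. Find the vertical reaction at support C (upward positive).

R_C = 245.2 kN

Release continuity at C by inserting a hinge; the redundant is the internal moment M_C. The primary structure is two simply-supported spans AC and CE.
Rotations at C on the released spans (each span's end-slope, ×1/EI):
  span AC: point load 89 at a = 1.52: Pab(L + a)/(6LEI) = 164.5/EI
  span CE: UDL 43: wL³/(24EI) = 437.4/EI
  span CE: point load 102.2 at a = 3.75: Pab(L + b)/(6LEI) = 223.6/EI
  relative rotation θ_0 = (164.5 + 661)/EI = 825.5/EI
A unit hogging moment at C produces rotation L₁/(3EI) + L₂/(3EI) = 4.617/EI.
Compatibility: M_C·(L₁+L₂)/(3EI) = θ_0, giving M_C = 178.8 kN·m (hogging).
Span AC, ΣM about A with M_C applied at C: R_C^{AC}·7.6 = 135.3 + 178.8, so R_C^{AC} = 41.33 kN and R_A = 89 − 41.33 = 47.67 kN.
Span CE, ΣM about E: R_C^{CE}·6.25 = 1095 + 178.8, so R_C^{CE} = 203.9 kN and R_E = 370.9 − 203.9 = 167.1 kN.
R_C = 41.33 + 203.9 = 245.2 kN.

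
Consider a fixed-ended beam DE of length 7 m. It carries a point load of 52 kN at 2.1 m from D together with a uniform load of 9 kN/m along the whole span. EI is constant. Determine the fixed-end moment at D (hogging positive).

M_D = 90.26 kN·m

Take the two fixed-end moments M_D, M_E as redundants; the released structure is the simple span DE.
On the primary (simply-supported) span, the end slopes from the loading are:
  at D: point load 52 at a = 2.1: Pab(L + b)/(6LEI) = 151.6/EI
  at E: point load 52 at a = 2.1: Pab(L + a)/(6LEI) = 115.9/EI
  at D: UDL 9: wL³/(24EI) = 128.6/EI
  at E: UDL 9: wL³/(24EI) = 128.6/EI
  θ_D0 = 280.2/EI,  θ_E0 = 244.6/EI
Flexibility coefficients: a unit moment at one end gives L/(3EI) there and L/(6EI) at the far end, so f₁₁ = f₂₂ = 2.333/EI and f₁₂ = f₂₁ = 1.167/EI.
Compatibility — zero rotation at each built-in end:
  2.333 M_D + 1.167 M_E = 280.2
  1.167 M_D + 2.333 M_E = 244.6
Solving the pair gives M_D = 90.26 kN·m and M_E = 59.68 kN·m (hogging).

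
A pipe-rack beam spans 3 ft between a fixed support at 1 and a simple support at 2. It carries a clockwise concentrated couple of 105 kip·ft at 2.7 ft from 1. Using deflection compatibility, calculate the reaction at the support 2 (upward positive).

R_2 = 51.98 kip

Take the reaction at 2 as the redundant and release it; the primary structure is a cantilever fixed at 1.
Downward deflection at the released point 2 due to the loads:
  clockwise couple 105 at a = 2.7: M₀a(2L − a)/(2EI) = 467.8/EI
Flexibility coefficient — unit upward force at 2: δ_{22} = L³/(3EI) = 9/EI.
Compatibility at 2: δ_0 − R_2·δ_{22} = 0, so R_2 = 467.8/9 = 51.98 kip.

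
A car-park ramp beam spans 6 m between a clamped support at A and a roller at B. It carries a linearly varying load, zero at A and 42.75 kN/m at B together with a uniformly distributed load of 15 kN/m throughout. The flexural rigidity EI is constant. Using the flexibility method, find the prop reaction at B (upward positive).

Release the roller at B. Primary structure: cantilever fixed at A.
Deflection at B on the released cantilever, summing each load's contribution:
  triangular load, peak 42.75 at the free end: 11w₀L⁴/(120EI) = 5079/EI
  UDL 15: wL⁴/(8EI) = 2430/EI
  δ_0 = 7509/EI
Tip deflection under a unit load at B: L³/(3EI) = 72/EI.
The prop prevents deflection at B: R_B = δ_0/δ_{BB} = 7509/72 = 104.3 kN.

R_B = 104.3 kN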